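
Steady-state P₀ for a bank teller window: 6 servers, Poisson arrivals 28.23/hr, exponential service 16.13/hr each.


a = λ/μ = 28.23/16.13 = 1.7502; ρ = a/c = 0.2917
Σ_{k=0}^{5} a^k/k! (terms k=0..5) = 1.00000 + 1.75015 + 1.53152 + 0.89347 + 0.39093 + 0.13684 = 5.70291
Tail: a^6/(6!(1−ρ)) = 28.73817/(720·0.7083) = 0.05635
P₀ = 1/(5.70291 + 0.05635) = 1/5.75926 = 0.173634

Final: 0.173634


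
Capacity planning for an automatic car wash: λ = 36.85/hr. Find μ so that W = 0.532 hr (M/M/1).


W = 1/(μ−λ) ⇒ μ − λ = 1/W = 1/0.532 = 1.8797
μ = λ + 1/W = 36.85 + 1.8797 = 38.7297 per hr

Final: 38.7297 /hr


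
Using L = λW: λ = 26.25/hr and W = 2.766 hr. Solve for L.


L = λW = 26.25·2.766 = 72.6075

Final: 72.6075


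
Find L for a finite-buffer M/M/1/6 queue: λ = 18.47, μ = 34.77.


ρ = 18.47/34.77 = 0.5312
L = ρ[1 − (K+1)ρ^K + Kρ^(K+1)] / [(1−ρ)(1−ρ^(K+1))]
Numerator: 0.5312·(1 − 7·0.022468 + 6·0.011935) = 0.485698
Denominator: (0.4688)·(0.988065) = 0.463200
L = 0.485698/0.463200 = 1.0486

Final: 1.0486


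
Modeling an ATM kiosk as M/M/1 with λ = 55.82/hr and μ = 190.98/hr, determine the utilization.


ρ = λ/μ = 55.82/190.98 = 0.2923

Final: 0.2923


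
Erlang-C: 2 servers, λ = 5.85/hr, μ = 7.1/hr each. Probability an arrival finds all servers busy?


a = λ/μ = 0.8239; ρ = a/2 = 0.4120
P₀ = 0.416459 (from M/M/c formula)
C(c,a) = [a^c/(c!(1−ρ))]·P₀ = [0.67888/(2·0.5880)]·0.416459
= 0.57725·0.416459 = 0.240403

Final: 0.240403


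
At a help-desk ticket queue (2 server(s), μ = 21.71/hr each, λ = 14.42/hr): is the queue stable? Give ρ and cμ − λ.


Total capacity cμ = 2·21.71 = 43.42/hr
ρ = λ/(cμ) = 14.42/43.42 = 0.3321
Stable ⇔ ρ < 1: YES
Spare capacity = cμ − λ = 43.42 − 14.42 = 29.00/hr

Final: ρ = 0.3321; stable; margin = 29.00/hr


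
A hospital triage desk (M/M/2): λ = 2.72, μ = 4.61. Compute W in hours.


a = 0.5900; ρ = 0.2950; P₀ = 0.544389
Lq = P₀·a^c·ρ/(c!(1−ρ)²) = 0.05625
Wq = Lq/λ = 0.05625/2.72 = 0.02068 hr
W = Wq + 1/μ = 0.02068 + 0.21692 = 0.23760 hr

Final: 0.23760 hr


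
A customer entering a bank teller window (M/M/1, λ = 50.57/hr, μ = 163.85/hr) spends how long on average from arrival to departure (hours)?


W = 1/(μ−λ) = 1/(163.85 − 50.57) = 1/113.28 = 0.008828 hr

Final: 0.008828 hr


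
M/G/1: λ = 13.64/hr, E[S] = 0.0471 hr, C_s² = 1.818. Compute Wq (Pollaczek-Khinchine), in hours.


ρ = λ·E[S] = 13.64·0.0471 = 0.6424
E[S²] = E[S]²(1+C_s²) = 0.0471²·(1+1.818) = 0.006251
Wq = λ·E[S²]/(2(1−ρ)) = 13.64·0.006251/(2·0.3576) = 0.11924 hr

Final: 0.11924 hr


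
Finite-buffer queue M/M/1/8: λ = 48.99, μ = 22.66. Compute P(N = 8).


ρ = λ/μ = 48.99/22.66 = 2.1620
P_K = (1−ρ)ρ^K/(1−ρ^(K+1)) = (-1.1620·477.287732)/(1 − 1031.876698)
= -554.588966/-1030.876698 = 0.537978

Final: 0.537978


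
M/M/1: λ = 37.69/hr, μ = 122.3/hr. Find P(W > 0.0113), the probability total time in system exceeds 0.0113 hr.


W ~ Exponential(μ−λ) for M/M/1.
μ − λ = 122.3 − 37.69 = 84.6100
P(W > t) = e^{−(μ−λ)t} = e^{−0.9561} = 0.384392

Final: 0.384392


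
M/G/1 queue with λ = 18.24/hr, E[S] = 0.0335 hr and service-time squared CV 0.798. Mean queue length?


ρ = λ·E[S] = 18.24·0.0335 = 0.6110
Lq = ρ²(1+C_s²)/(2(1−ρ)) = 0.3734·(1+0.798)/(2·0.3890)
= 0.3734·1.7980/0.7779 = 0.86297

Final: 0.86297


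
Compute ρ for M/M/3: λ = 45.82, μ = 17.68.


ρ = λ/(cμ) = 45.82/(3·17.68) = 45.82/53.04 = 0.8639

Final: 0.8639


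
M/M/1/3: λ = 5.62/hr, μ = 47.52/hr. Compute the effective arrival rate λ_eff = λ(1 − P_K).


ρ = 0.1183; P_K = (1−ρ)ρ^3/(1−ρ^4) = 0.001459
λ_eff = λ(1 − P_K) = 5.62·(1 − 0.001459) = 5.62·0.998541 = 5.6118 /hr

Final: 5.6118 /hr


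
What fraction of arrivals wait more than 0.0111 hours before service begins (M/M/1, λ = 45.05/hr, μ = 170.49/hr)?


ρ = 45.05/170.49 = 0.2642
P(Wq > t) = ρ·e^{−(μ−λ)t} = 0.2642·e^{−1.3924}
= 0.2642·0.248482 = 0.065659

Final: 0.065659


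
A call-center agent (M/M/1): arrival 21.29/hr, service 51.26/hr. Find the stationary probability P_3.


ρ = 21.29/51.26 = 0.4153
P_n = (1−ρ)·ρ^n = (1 − 0.4153)·0.4153^3 = 0.5847·0.071646 = 0.041889

Final: 0.041889


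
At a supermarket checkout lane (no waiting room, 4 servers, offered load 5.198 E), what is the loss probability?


B(c,a) = (a^c/c!) / Σ_{k=0}^{c} a^k/k!
a^4/4! = 30.418224
Σ terms (k=0..4): 1.00000 + 5.19800 + 13.50960 + 23.40764 + 30.41822 = 73.533463
B = 30.418224/73.533463 = 0.413665

Final: 0.413665


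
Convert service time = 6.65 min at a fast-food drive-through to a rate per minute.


μ = 1/(service time) in consistent units.
1 minute = 1 min, so μ = 1/6.65 = 0.1504 per minute

Final: 0.1504 /min


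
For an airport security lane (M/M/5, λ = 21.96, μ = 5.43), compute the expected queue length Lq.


a = λ/μ = 4.0442; ρ = a/5 = 0.8088
P₀ = 0.012113
Lq = P₀·a^c·ρ / (c!·(1−ρ)²) = 0.012113·1081.83874·0.8088/(120·0.03654)
= 2.41721

Final: 2.41721


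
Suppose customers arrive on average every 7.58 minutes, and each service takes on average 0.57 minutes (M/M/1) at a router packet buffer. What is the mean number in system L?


λ = 60/7.58 = 7.9156 /hr
μ = 60/0.57 = 105.2632 /hr
ρ = λ/μ = 7.9156/105.2632 = 0.07520
L = ρ/(1−ρ) = 0.07520/0.9248 = 0.08131

Final: 0.08131


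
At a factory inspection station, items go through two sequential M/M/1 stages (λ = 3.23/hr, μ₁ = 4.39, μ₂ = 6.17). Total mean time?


Each node sees arrival rate λ = 3.23/hr (tandem ⇒ throughput preserved).
W₁ = 1/(μ₁−λ) = 1/(4.39−3.23) = 0.86207 hr
W₂ = 1/(μ₂−λ) = 1/(6.17−3.23) = 0.34014 hr
W_total = W₁ + W₂ = 0.86207 + 0.34014 = 1.20221 hr

Final: 1.20221 hr


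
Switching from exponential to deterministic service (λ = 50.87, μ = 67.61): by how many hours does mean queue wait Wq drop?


ρ = 50.87/67.61 = 0.7524
Wq(M/M/1) = ρ/(μ−λ) = 0.7524/16.74 = 0.04495 hr
Wq(M/D/1) = ρ/(2(μ−λ)) = 0.02247 hr
Savings = 0.04495 − 0.02247 = 0.02247 hr

Final: 0.02247 hr


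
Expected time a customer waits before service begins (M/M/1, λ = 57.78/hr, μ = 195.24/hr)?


ρ = 57.78/195.24 = 0.2959
Wq = ρ/(μ−λ) = 0.2959/(195.24 − 57.78) = 0.2959/137.46 = 0.002153 hr

Final: 0.002153 hr


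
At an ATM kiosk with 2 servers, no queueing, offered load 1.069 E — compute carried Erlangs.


B(2,1.069) = 0.216401 (Erlang-B)
Carried load = a(1 − B) = 1.069·(1 − 0.216401) = 1.069·0.783599 = 0.8377 E

Final: 0.8377 Erlangs


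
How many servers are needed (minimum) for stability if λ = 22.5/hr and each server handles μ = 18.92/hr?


Stability requires cμ > λ ⇔ c > λ/μ.
λ/μ = 22.5/18.92 = 1.1892
Minimum integer c = ⌊1.1892⌋ + 1 = 2
Check: 2·18.92 = 37.84 > 22.5, while 1·18.92 = 18.92 ≤ 22.5

Final: 2 servers


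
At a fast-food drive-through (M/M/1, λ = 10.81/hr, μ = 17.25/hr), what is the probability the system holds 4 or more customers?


ρ = 10.81/17.25 = 0.6267
P(N ≥ n) = ρ^n = 0.6267^4 = 0.154222

Final: 0.154222


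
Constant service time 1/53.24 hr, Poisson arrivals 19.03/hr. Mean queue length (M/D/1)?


ρ = 19.03/53.24 = 0.3574
M/D/1: Lq = ρ²/(2(1−ρ)) = 0.1278/(2·0.6426) = 0.09942

Final: 0.09942


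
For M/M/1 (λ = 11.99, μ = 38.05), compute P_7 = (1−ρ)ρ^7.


ρ = 11.99/38.05 = 0.3151
P_n = (1−ρ)·ρ^n = (1 − 0.3151)·0.3151^7 = 0.6849·0.0003085 = 0.0002113

Final: 0.0002113


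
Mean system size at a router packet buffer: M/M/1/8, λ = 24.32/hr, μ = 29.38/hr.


ρ = 24.32/29.38 = 0.8278
L = ρ[1 − (K+1)ρ^K + Kρ^(K+1)] / [(1−ρ)(1−ρ^(K+1))]
Numerator: 0.8278·(1 − 9·0.220442 + 8·0.182476) = 0.393881
Denominator: (0.1722)·(0.817524) = 0.140799
L = 0.393881/0.140799 = 2.7975

Final: 2.7975


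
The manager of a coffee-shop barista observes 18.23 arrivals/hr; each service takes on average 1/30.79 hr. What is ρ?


ρ = λ/μ = 18.23/30.79 = 0.5921

Final: 0.5921


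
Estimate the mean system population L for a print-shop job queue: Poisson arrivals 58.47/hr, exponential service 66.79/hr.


ρ = λ/μ = 58.47/66.79 = 0.8754
L = ρ/(1−ρ) = 0.8754/(1 − 0.8754) = 0.8754/0.1246 = 7.0276

Final: 7.0276


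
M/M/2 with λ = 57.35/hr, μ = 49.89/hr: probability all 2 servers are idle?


a = λ/μ = 57.35/49.89 = 1.1495; ρ = a/c = 0.5748
Σ_{k=0}^{1} a^k/k! (terms k=0..1) = 1.00000 + 1.14953 = 2.14953
Tail: a^2/(2!(1−ρ)) = 1.32142/(2·0.4252) = 1.55375
P₀ = 1/(2.14953 + 1.55375) = 1/3.70328 = 0.270031

Final: 0.270031


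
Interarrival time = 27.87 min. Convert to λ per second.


λ = 1/(interarrival time) in consistent units.
1 second = 0.0166667 min, so λ = 0.0166667/27.87 = 0.0005980 per second

Final: 0.0005980 /sec


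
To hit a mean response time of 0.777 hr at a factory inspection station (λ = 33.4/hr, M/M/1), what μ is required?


W = 1/(μ−λ) ⇒ μ − λ = 1/W = 1/0.777 = 1.2870
μ = λ + 1/W = 33.4 + 1.2870 = 34.6870 per hr

Final: 34.6870 /hr


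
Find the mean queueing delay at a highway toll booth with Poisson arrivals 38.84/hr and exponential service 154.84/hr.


ρ = 38.84/154.84 = 0.2508
Wq = ρ/(μ−λ) = 0.2508/(154.84 − 38.84) = 0.2508/116.00 = 0.002162 hr

Final: 0.002162 hr


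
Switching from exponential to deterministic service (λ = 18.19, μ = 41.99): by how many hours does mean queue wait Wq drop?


ρ = 18.19/41.99 = 0.4332
Wq(M/M/1) = ρ/(μ−λ) = 0.4332/23.80 = 0.01820 hr
Wq(M/D/1) = ρ/(2(μ−λ)) = 0.009101 hr
Savings = 0.01820 − 0.009101 = 0.009101 hr

Final: 0.009101 hr


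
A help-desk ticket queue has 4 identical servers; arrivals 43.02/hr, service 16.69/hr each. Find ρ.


ρ = λ/(cμ) = 43.02/(4·16.69) = 43.02/66.76 = 0.6444

Final: 0.6444


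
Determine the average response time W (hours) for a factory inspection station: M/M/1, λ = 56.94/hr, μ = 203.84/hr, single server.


W = 1/(μ−λ) = 1/(203.84 − 56.94) = 1/146.90 = 0.006807 hr

Final: 0.006807 hr


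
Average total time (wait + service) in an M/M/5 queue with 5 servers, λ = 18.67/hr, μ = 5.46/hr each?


a = 3.4194; ρ = 0.6839; P₀ = 0.028613
Lq = P₀·a^c·ρ/(c!(1−ρ)²) = 0.76283
Wq = Lq/λ = 0.76283/18.67 = 0.04086 hr
W = Wq + 1/μ = 0.04086 + 0.18315 = 0.22401 hr

Final: 0.22401 hr


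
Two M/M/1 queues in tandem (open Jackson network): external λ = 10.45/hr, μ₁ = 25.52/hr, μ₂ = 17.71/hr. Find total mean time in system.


Each node sees arrival rate λ = 10.45/hr (tandem ⇒ throughput preserved).
W₁ = 1/(μ₁−λ) = 1/(25.52−10.45) = 0.06636 hr
W₂ = 1/(μ₂−λ) = 1/(17.71−10.45) = 0.13774 hr
W_total = W₁ + W₂ = 0.06636 + 0.13774 = 0.20410 hr

Final: 0.20410 hr


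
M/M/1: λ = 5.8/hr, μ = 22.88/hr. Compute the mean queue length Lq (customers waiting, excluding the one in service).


ρ = 5.8/22.88 = 0.2535
Lq = ρ²/(1−ρ) = 0.06426/0.7465 = 0.08608

Final: 0.08608


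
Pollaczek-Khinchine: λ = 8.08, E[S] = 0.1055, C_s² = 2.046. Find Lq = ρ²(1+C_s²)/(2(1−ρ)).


ρ = λ·E[S] = 8.08·0.1055 = 0.8524
Lq = ρ²(1+C_s²)/(2(1−ρ)) = 0.7267·(1+2.046)/(2·0.1476)
= 0.7267·3.0460/0.2951 = 7.49996

Final: 7.49996


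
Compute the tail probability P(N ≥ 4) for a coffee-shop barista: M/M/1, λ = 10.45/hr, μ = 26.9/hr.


ρ = 10.45/26.9 = 0.3885
P(N ≥ n) = ρ^n = 0.3885^4 = 0.022775

Final: 0.022775


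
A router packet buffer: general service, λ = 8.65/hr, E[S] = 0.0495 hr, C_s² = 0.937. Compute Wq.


ρ = λ·E[S] = 8.65·0.0495 = 0.4282
E[S²] = E[S]²(1+C_s²) = 0.0495²·(1+0.937) = 0.004746
Wq = λ·E[S²]/(2(1−ρ)) = 8.65·0.004746/(2·0.5718) = 0.03590 hr

Final: 0.03590 hr


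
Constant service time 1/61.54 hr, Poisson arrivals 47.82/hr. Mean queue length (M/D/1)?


ρ = 47.82/61.54 = 0.7771
M/D/1: Lq = ρ²/(2(1−ρ)) = 0.6038/(2·0.2229) = 1.35418

Final: 1.35418


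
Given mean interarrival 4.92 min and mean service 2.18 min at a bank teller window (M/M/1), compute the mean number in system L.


λ = 60/4.92 = 12.1951 /hr
μ = 60/2.18 = 27.5229 /hr
ρ = λ/μ = 12.1951/27.5229 = 0.4431
L = ρ/(1−ρ) = 0.4431/0.5569 = 0.7956

Final: 0.7956


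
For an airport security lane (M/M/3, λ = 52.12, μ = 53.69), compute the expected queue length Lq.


a = λ/μ = 0.9708; ρ = a/3 = 0.3236
P₀ = 0.374904
Lq = P₀·a^c·ρ / (c!·(1−ρ)²) = 0.374904·0.91481·0.3236/(6·0.45754)
= 0.04043

Final: 0.04043


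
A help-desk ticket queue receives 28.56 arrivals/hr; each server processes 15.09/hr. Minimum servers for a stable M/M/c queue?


Stability requires cμ > λ ⇔ c > λ/μ.
λ/μ = 28.56/15.09 = 1.8926
Minimum integer c = ⌊1.8926⌋ + 1 = 2
Check: 2·15.09 = 30.18 > 28.56, while 1·15.09 = 15.09 ≤ 28.56

Final: 2 servers


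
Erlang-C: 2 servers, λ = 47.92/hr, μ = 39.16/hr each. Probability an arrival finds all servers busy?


a = λ/μ = 1.2237; ρ = a/2 = 0.6118
P₀ = 0.240811 (from M/M/c formula)
C(c,a) = [a^c/(c!(1−ρ))]·P₀ = [1.49744/(2·0.3882)]·0.240811
= 1.92893·0.240811 = 0.464509

Final: 0.464509


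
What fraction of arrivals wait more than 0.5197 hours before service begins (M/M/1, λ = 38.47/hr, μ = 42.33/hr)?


ρ = 38.47/42.33 = 0.9088
P(Wq > t) = ρ·e^{−(μ−λ)t} = 0.9088·e^{−2.0060}
= 0.9088·0.134520 = 0.122253

Final: 0.122253


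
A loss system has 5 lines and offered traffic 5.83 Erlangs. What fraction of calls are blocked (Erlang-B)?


B(c,a) = (a^c/c!) / Σ_{k=0}^{c} a^k/k!
a^5/5! = 56.125669
Σ terms (k=0..5): 1.00000 + 5.83000 + 16.99445 + 33.02588 + 48.13522 + 56.12567 = 161.111222
B = 56.125669/161.111222 = 0.348366

Final: 0.348366


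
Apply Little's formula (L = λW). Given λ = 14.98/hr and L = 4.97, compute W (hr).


W = L/λ = 4.97/14.98 = 0.3318 hr

Final: 0.3318 hr


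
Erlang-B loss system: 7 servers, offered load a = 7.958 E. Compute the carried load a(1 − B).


B(7,7.958) = 0.305789 (Erlang-B)
Carried load = a(1 − B) = 7.958·(1 − 0.305789) = 7.958·0.694211 = 5.5245 E

Final: 5.5245 Erlangs


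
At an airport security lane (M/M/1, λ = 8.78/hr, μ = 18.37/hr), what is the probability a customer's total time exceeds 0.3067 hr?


W ~ Exponential(μ−λ) for M/M/1.
μ − λ = 18.37 − 8.78 = 9.5900
P(W > t) = e^{−(μ−λ)t} = e^{−2.9413} = 0.052800

Final: 0.052800


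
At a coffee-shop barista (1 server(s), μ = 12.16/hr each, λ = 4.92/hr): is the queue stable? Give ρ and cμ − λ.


Total capacity cμ = 1·12.16 = 12.16/hr
ρ = λ/(cμ) = 4.92/12.16 = 0.4046
Stable ⇔ ρ < 1: YES
Spare capacity = cμ − λ = 12.16 − 4.92 = 7.24/hr

Final: ρ = 0.4046; stable; margin = 7.24/hr


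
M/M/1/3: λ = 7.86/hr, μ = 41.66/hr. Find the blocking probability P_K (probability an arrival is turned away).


ρ = λ/μ = 7.86/41.66 = 0.1887
P_K = (1−ρ)ρ^K/(1−ρ^(K+1)) = (0.8113·0.006716)/(1 − 0.001267)
= 0.005449/0.998733 = 0.005456

Final: 0.005456


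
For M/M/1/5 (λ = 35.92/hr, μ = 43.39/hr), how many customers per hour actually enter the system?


ρ = 0.8278; P_K = (1−ρ)ρ^5/(1−ρ^6) = 0.098708
λ_eff = λ(1 − P_K) = 35.92·(1 − 0.098708) = 35.92·0.901292 = 32.3744 /hr

Final: 32.3744 /hr


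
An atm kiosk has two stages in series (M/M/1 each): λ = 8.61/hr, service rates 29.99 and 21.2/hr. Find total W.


Each node sees arrival rate λ = 8.61/hr (tandem ⇒ throughput preserved).
W₁ = 1/(μ₁−λ) = 1/(29.99−8.61) = 0.04677 hr
W₂ = 1/(μ₂−λ) = 1/(21.2−8.61) = 0.07943 hr
W_total = W₁ + W₂ = 0.04677 + 0.07943 = 0.12620 hr

Final: 0.12620 hr


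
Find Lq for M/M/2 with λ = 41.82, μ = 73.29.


a = λ/μ = 0.5706; ρ = a/2 = 0.2853
P₀ = 0.556051
Lq = P₀·a^c·ρ / (c!·(1−ρ)²) = 0.556051·0.32560·0.2853/(2·0.51079)
= 0.05056

Final: 0.05056


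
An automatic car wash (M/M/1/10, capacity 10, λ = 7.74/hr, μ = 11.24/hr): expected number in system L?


ρ = 7.74/11.24 = 0.6886
L = ρ[1 − (K+1)ρ^K + Kρ^(K+1)] / [(1−ρ)(1−ρ^(K+1))]
Numerator: 0.6886·(1 − 11·0.023974 + 10·0.016509) = 0.620696
Denominator: (0.3114)·(0.983491) = 0.306247
L = 0.620696/0.306247 = 2.0268

Final: 2.0268


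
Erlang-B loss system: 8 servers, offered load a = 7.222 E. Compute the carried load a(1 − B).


B(8,7.222) = 0.191575 (Erlang-B)
Carried load = a(1 − B) = 7.222·(1 − 0.191575) = 7.222·0.808425 = 5.8384 E

Final: 5.8384 Erlangs


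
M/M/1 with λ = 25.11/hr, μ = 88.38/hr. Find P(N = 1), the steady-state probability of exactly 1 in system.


ρ = 25.11/88.38 = 0.2841
P_n = (1−ρ)·ρ^n = (1 − 0.2841)·0.2841^1 = 0.7159·0.284114 = 0.203393

Final: 0.203393


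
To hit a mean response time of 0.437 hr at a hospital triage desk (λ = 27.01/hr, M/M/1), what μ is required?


W = 1/(μ−λ) ⇒ μ − λ = 1/W = 1/0.437 = 2.2883
μ = λ + 1/W = 27.01 + 2.2883 = 29.2983 per hr

Final: 29.2983 /hr


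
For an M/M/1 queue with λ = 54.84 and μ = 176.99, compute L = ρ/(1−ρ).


ρ = λ/μ = 54.84/176.99 = 0.3098
L = ρ/(1−ρ) = 0.3098/(1 − 0.3098) = 0.3098/0.6902 = 0.4490

Final: 0.4490


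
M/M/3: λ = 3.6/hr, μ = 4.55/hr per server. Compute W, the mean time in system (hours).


a = 0.7912; ρ = 0.2637; P₀ = 0.451195
Lq = P₀·a^c·ρ/(c!(1−ρ)²) = 0.01812
Wq = Lq/λ = 0.01812/3.6 = 0.005034 hr
W = Wq + 1/μ = 0.005034 + 0.21978 = 0.22481 hr

Final: 0.22481 hr


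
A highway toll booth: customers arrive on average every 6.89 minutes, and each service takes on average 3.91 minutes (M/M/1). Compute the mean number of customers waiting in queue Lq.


λ = 60/6.89 = 8.7083 /hr
μ = 60/3.91 = 15.3453 /hr
ρ = λ/μ = 8.7083/15.3453 = 0.5675
Lq = ρ²/(1−ρ) = 0.3220/0.4325 = 0.7446

Final: 0.7446


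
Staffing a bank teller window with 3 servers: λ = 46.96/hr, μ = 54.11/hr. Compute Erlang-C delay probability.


a = λ/μ = 0.8679; ρ = a/3 = 0.2893
P₀ = 0.417059 (from M/M/c formula)
C(c,a) = [a^c/(c!(1−ρ))]·P₀ = [0.65366/(6·0.7107)]·0.417059
= 0.15329·0.417059 = 0.063930

Final: 0.063930


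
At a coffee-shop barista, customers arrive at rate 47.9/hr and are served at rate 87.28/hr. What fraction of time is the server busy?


ρ = λ/μ = 47.9/87.28 = 0.5488

Final: 0.5488


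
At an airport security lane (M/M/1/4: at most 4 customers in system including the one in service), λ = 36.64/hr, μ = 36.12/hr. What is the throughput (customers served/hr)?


ρ = 1.0144; P_K = (1−ρ)ρ^4/(1−ρ^5) = 0.205758
λ_eff = λ(1 − P_K) = 36.64·(1 − 0.205758) = 36.64·0.794242 = 29.1010 /hr

Final: 29.1010 /hr


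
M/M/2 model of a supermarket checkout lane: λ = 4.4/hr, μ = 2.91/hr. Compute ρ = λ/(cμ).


ρ = λ/(cμ) = 4.4/(2·2.91) = 4.4/5.82 = 0.7560

Final: 0.7560


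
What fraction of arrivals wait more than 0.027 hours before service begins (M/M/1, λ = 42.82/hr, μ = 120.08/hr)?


ρ = 42.82/120.08 = 0.3566
P(Wq > t) = ρ·e^{−(μ−λ)t} = 0.3566·e^{−2.0860}
= 0.3566·0.124180 = 0.044282

Final: 0.044282


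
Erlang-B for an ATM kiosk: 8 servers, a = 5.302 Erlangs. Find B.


B(c,a) = (a^c/c!) / Σ_{k=0}^{c} a^k/k!
a^8/8! = 15.488069
Σ terms (k=0..8): 1.00000 + 5.30200 + 14.05560 + 24.84093 + 32.92666 + 34.91543 + 30.85360 + 23.36940 + 15.48807 = 182.751689
B = 15.488069/182.751689 = 0.084749

Final: 0.084749


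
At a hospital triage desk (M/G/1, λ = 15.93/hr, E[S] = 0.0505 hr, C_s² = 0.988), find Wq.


ρ = λ·E[S] = 15.93·0.0505 = 0.8045
E[S²] = E[S]²(1+C_s²) = 0.0505²·(1+0.988) = 0.005070
Wq = λ·E[S²]/(2(1−ρ)) = 15.93·0.005070/(2·0.1955) = 0.20652 hr

Final: 0.20652 hr


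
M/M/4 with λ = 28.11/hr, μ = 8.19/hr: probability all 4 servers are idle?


a = λ/μ = 28.11/8.19 = 3.4322; ρ = a/c = 0.8581
Σ_{k=0}^{3} a^k/k! (terms k=0..3) = 1.00000 + 3.43223 + 5.89012 + 6.73875 = 17.06110
Tail: a^4/(4!(1−ρ)) = 138.77389/(24·0.1419) = 40.73685
P₀ = 1/(17.06110 + 40.73685) = 1/57.79796 = 0.017302

Final: 0.017302


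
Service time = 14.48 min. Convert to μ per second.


μ = 1/(service time) in consistent units.
1 second = 0.0166667 min, so μ = 0.0166667/14.48 = 0.001151 per second

Final: 0.001151 /sec


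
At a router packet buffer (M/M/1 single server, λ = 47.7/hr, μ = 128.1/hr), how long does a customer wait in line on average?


ρ = 47.7/128.1 = 0.3724
Wq = ρ/(μ−λ) = 0.3724/(128.1 − 47.7) = 0.3724/80.40 = 0.004631 hr

Final: 0.004631 hr


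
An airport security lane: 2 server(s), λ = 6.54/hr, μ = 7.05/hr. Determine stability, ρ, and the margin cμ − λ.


Total capacity cμ = 2·7.05 = 14.10/hr
ρ = λ/(cμ) = 6.54/14.10 = 0.4638
Stable ⇔ ρ < 1: YES
Spare capacity = cμ − λ = 14.10 − 6.54 = 7.56/hr

Final: ρ = 0.4638; stable; margin = 7.56/hr


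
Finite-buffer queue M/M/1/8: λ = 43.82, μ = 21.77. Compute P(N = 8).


ρ = λ/μ = 43.82/21.77 = 2.0129
P_K = (1−ρ)ρ^K/(1−ρ^(K+1)) = (-1.0129·269.470702)/(1 − 542.407265)
= -272.936563/-541.407265 = 0.504124

Final: 0.504124


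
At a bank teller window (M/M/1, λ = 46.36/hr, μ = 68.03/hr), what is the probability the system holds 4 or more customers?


ρ = 46.36/68.03 = 0.6815
P(N ≥ n) = ρ^n = 0.6815^4 = 0.215661

Final: 0.215661


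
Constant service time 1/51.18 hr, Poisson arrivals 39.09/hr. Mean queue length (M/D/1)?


ρ = 39.09/51.18 = 0.7638
M/D/1: Lq = ρ²/(2(1−ρ)) = 0.5834/(2·0.2362) = 1.23474

Final: 1.23474


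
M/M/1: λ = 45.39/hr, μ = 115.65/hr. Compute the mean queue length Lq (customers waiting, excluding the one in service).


ρ = 45.39/115.65 = 0.3925
Lq = ρ²/(1−ρ) = 0.1540/0.6075 = 0.2536

Final: 0.2536


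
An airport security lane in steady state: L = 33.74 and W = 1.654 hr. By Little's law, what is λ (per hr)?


λ = L/W = 33.74/1.654 = 20.3990 /hr

Final: 20.3990 /hr


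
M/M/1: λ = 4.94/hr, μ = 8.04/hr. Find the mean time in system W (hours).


W = 1/(μ−λ) = 1/(8.04 − 4.94) = 1/3.10 = 0.3226 hr

Final: 0.3226 hr


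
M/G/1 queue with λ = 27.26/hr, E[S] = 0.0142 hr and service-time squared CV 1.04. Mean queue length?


ρ = λ·E[S] = 27.26·0.0142 = 0.3871
Lq = ρ²(1+C_s²)/(2(1−ρ)) = 0.1498·(1+1.04)/(2·0.6129)
= 0.1498·2.0400/1.2258 = 0.24936

Final: 0.24936


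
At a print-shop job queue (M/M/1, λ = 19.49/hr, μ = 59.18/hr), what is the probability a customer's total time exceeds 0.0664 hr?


W ~ Exponential(μ−λ) for M/M/1.
μ − λ = 59.18 − 19.49 = 39.6900
P(W > t) = e^{−(μ−λ)t} = e^{−2.6354} = 0.071689

Final: 0.071689


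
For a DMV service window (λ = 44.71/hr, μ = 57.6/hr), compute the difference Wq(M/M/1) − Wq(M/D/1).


ρ = 44.71/57.6 = 0.7762
Wq(M/M/1) = ρ/(μ−λ) = 0.7762/12.89 = 0.06022 hr
Wq(M/D/1) = ρ/(2(μ−λ)) = 0.03011 hr
Savings = 0.06022 − 0.03011 = 0.03011 hr

Final: 0.03011 hr


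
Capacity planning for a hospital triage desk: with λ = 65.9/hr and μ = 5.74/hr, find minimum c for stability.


Stability requires cμ > λ ⇔ c > λ/μ.
λ/μ = 65.9/5.74 = 11.4808
Minimum integer c = ⌊11.4808⌋ + 1 = 12
Check: 12·5.74 = 68.88 > 65.9, while 11·5.74 = 63.14 ≤ 65.9

Final: 12 servers


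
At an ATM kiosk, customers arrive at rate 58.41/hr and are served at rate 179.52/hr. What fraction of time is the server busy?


ρ = λ/μ = 58.41/179.52 = 0.3254

Final: 0.3254


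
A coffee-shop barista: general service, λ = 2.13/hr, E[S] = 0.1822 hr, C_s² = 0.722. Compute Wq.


ρ = λ·E[S] = 2.13·0.1822 = 0.3881
E[S²] = E[S]²(1+C_s²) = 0.1822²·(1+0.722) = 0.057165
Wq = λ·E[S²]/(2(1−ρ)) = 2.13·0.057165/(2·0.6119) = 0.09949 hr

Final: 0.09949 hr


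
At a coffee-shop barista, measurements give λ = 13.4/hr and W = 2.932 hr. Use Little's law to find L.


L = λW = 13.4·2.932 = 39.2888

Final: 39.2888


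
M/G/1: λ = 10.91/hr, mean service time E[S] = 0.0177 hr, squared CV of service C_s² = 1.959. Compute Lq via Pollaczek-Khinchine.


ρ = λ·E[S] = 10.91·0.0177 = 0.1931
Lq = ρ²(1+C_s²)/(2(1−ρ)) = 0.03729·(1+1.959)/(2·0.8069)
= 0.03729·2.9590/1.6138 = 0.06837

Final: 0.06837


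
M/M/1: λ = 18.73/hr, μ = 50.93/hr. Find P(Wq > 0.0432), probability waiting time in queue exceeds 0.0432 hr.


ρ = 18.73/50.93 = 0.3678
P(Wq > t) = ρ·e^{−(μ−λ)t} = 0.3678·e^{−1.3910}
= 0.3678·0.248816 = 0.091505

Final: 0.091505


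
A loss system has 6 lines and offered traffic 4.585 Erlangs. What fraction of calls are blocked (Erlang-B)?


B(c,a) = (a^c/c!) / Σ_{k=0}^{c} a^k/k!
a^6/6! = 12.903382
Σ terms (k=0..6): 1.00000 + 4.58500 + 10.51111 + 16.06448 + 18.41391 + 16.88556 + 12.90338 = 80.363452
B = 12.903382/80.363452 = 0.160563

Final: 0.160563


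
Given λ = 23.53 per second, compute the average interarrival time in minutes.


Mean interarrival time = 1/λ = 1/23.53 second = 0.04250 second
In minutes: 0.04250 × 0.0166667 = 0.0007083 min

Final: 0.0007083 min


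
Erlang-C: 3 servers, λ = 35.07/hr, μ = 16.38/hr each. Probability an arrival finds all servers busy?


a = λ/μ = 2.1410; ρ = a/3 = 0.7137
P₀ = 0.089719 (from M/M/c formula)
C(c,a) = [a^c/(c!(1−ρ))]·P₀ = [9.81444/(6·0.2863)]·0.089719
= 5.71288·0.089719 = 0.512555

Final: 0.512555


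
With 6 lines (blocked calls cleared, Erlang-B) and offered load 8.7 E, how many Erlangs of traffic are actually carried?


B(6,8.7) = 0.426042 (Erlang-B)
Carried load = a(1 − B) = 8.7·(1 − 0.426042) = 8.7·0.573958 = 4.9934 E

Final: 4.9934 Erlangs


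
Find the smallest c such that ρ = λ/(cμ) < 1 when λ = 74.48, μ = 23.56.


Stability requires cμ > λ ⇔ c > λ/μ.
λ/μ = 74.48/23.56 = 3.1613
Minimum integer c = ⌊3.1613⌋ + 1 = 4
Check: 4·23.56 = 94.24 > 74.48, while 3·23.56 = 70.68 ≤ 74.48

Final: 4 servers


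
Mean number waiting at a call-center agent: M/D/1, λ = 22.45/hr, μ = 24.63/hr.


ρ = 22.45/24.63 = 0.9115
M/D/1: Lq = ρ²/(2(1−ρ)) = 0.8308/(2·0.08851) = 4.69334

Final: 4.69334


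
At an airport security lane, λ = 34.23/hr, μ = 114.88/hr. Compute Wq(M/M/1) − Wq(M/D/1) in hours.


ρ = 34.23/114.88 = 0.2980
Wq(M/M/1) = ρ/(μ−λ) = 0.2980/80.65 = 0.003695 hr
Wq(M/D/1) = ρ/(2(μ−λ)) = 0.001847 hr
Savings = 0.003695 − 0.001847 = 0.001847 hr

Final: 0.001847 hr


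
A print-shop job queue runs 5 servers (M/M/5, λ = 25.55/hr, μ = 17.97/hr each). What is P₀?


a = λ/μ = 25.55/17.97 = 1.4218; ρ = a/c = 0.2844
Σ_{k=0}^{4} a^k/k! (terms k=0..4) = 1.00000 + 1.42181 + 1.01078 + 0.47905 + 0.17028 = 4.08192
Tail: a^5/(5!(1−ρ)) = 5.81051/(120·0.7156) = 0.06766
P₀ = 1/(4.08192 + 0.06766) = 1/4.14958 = 0.240988

Final: 0.240988


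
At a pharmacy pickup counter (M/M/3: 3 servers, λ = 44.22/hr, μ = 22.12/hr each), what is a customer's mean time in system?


a = 1.9991; ρ = 0.6664; P₀ = 0.111256
Lq = P₀·a^c·ρ/(c!(1−ρ)²) = 0.88684
Wq = Lq/λ = 0.88684/44.22 = 0.02006 hr
W = Wq + 1/μ = 0.02006 + 0.04521 = 0.06526 hr

Final: 0.06526 hr


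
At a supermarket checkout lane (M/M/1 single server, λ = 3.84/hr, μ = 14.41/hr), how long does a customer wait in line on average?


ρ = 3.84/14.41 = 0.2665
Wq = ρ/(μ−λ) = 0.2665/(14.41 − 3.84) = 0.2665/10.57 = 0.02521 hr

Final: 0.02521 hr


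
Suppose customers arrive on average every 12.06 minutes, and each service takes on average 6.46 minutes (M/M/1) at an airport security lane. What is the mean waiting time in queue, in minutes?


λ = 60/12.06 = 4.9751 /hr
μ = 60/6.46 = 9.2879 /hr
ρ = λ/μ = 4.9751/9.2879 = 0.5357
Wq = ρ/(μ−λ) = 0.5357/(9.2879−4.9751) = 0.12420 hr
In minutes: 0.12420·60 = 7.452 min

Final: 7.452 min


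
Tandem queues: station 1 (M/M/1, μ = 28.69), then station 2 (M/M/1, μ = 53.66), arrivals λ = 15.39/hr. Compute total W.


Each node sees arrival rate λ = 15.39/hr (tandem ⇒ throughput preserved).
W₁ = 1/(μ₁−λ) = 1/(28.69−15.39) = 0.07519 hr
W₂ = 1/(μ₂−λ) = 1/(53.66−15.39) = 0.02613 hr
W_total = W₁ + W₂ = 0.07519 + 0.02613 = 0.10132 hr

Final: 0.10132 hr


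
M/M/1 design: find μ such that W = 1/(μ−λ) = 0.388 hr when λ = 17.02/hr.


W = 1/(μ−λ) ⇒ μ − λ = 1/W = 1/0.388 = 2.5773
μ = λ + 1/W = 17.02 + 2.5773 = 19.5973 per hr

Final: 19.5973 /hr


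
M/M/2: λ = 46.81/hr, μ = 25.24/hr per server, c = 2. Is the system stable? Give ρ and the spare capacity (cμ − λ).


Total capacity cμ = 2·25.24 = 50.48/hr
ρ = λ/(cμ) = 46.81/50.48 = 0.9273
Stable ⇔ ρ < 1: YES
Spare capacity = cμ − λ = 50.48 − 46.81 = 3.67/hr

Final: ρ = 0.9273; stable; margin = 3.67/hr


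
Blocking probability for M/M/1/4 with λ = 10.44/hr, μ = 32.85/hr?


ρ = λ/μ = 10.44/32.85 = 0.3178
P_K = (1−ρ)ρ^K/(1−ρ^(K+1)) = (0.6822·0.010201)/(1 − 0.003242)
= 0.006959/0.996758 = 0.006982

Final: 0.006982


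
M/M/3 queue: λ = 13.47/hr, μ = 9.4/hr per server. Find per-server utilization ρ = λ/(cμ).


ρ = λ/(cμ) = 13.47/(3·9.4) = 13.47/28.20 = 0.4777

Final: 0.4777


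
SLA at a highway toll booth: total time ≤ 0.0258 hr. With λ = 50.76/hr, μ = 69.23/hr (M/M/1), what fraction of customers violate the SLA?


W ~ Exponential(μ−λ) for M/M/1.
μ − λ = 69.23 − 50.76 = 18.4700
P(W > t) = e^{−(μ−λ)t} = e^{−0.4765} = 0.620937

Final: 0.620937


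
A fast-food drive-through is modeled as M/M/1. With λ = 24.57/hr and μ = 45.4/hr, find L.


ρ = λ/μ = 24.57/45.4 = 0.5412
L = ρ/(1−ρ) = 0.5412/(1 − 0.5412) = 0.5412/0.4588 = 1.1795

Final: 1.1795


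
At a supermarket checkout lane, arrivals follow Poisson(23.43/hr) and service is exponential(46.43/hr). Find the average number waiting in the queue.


ρ = 23.43/46.43 = 0.5046
Lq = ρ²/(1−ρ) = 0.2547/0.4954 = 0.5141

Final: 0.5141


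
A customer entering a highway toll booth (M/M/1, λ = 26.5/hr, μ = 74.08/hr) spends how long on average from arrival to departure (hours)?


W = 1/(μ−λ) = 1/(74.08 − 26.5) = 1/47.58 = 0.02102 hr

Final: 0.02102 hr


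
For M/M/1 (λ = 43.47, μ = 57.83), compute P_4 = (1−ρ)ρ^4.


ρ = 43.47/57.83 = 0.7517
P_n = (1−ρ)·ρ^n = (1 − 0.7517)·0.7517^4 = 0.2483·0.319261 = 0.079277

Final: 0.079277


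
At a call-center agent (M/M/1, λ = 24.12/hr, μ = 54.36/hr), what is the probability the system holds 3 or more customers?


ρ = 24.12/54.36 = 0.4437
P(N ≥ n) = ρ^n = 0.4437^3 = 0.087356

Final: 0.087356


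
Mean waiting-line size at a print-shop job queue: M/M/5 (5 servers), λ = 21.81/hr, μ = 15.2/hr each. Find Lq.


a = λ/μ = 1.4349; ρ = a/5 = 0.2870
P₀ = 0.237848
Lq = P₀·a^c·ρ / (c!·(1−ρ)²) = 0.237848·6.08220·0.2870/(120·0.50841)
= 0.006805

Final: 0.006805


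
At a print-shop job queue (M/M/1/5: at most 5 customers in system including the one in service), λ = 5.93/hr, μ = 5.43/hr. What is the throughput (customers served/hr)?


ρ = 1.0921; P_K = (1−ρ)ρ^5/(1−ρ^6) = 0.205392
λ_eff = λ(1 − P_K) = 5.93·(1 − 0.205392) = 5.93·0.794608 = 4.7120 /hr

Final: 4.7120 /hr


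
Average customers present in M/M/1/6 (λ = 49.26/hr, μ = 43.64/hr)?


ρ = 49.26/43.64 = 1.1288
L = ρ[1 − (K+1)ρ^K + Kρ^(K+1)] / [(1−ρ)(1−ρ^(K+1))]
Numerator: 1.1288·(1 − 7·2.068512 + 6·2.334897) = 0.598025
Denominator: (-0.1288)·(-1.334897) = 0.171909
L = 0.598025/0.171909 = 3.4787

Final: 3.4787


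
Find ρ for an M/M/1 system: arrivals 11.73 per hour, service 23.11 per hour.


ρ = λ/μ = 11.73/23.11 = 0.5076

Final: 0.5076


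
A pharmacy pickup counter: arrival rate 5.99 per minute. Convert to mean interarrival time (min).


Mean interarrival time = 1/λ = 1/5.99 minute = 0.16694 minute
In minutes: 0.16694 × 1 = 0.1669 min

Final: 0.1669 min


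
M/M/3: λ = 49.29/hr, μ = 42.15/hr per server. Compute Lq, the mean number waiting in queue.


a = λ/μ = 1.1694; ρ = a/3 = 0.3898
P₀ = 0.303959
Lq = P₀·a^c·ρ / (c!·(1−ρ)²) = 0.303959·1.59913·0.3898/(6·0.37235)
= 0.08481

Final: 0.08481


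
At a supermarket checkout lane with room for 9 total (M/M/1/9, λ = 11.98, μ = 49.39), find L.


ρ = 11.98/49.39 = 0.2426
L = ρ[1 − (K+1)ρ^K + Kρ^(K+1)] / [(1−ρ)(1−ρ^(K+1))]
Numerator: 0.2426·(1 − 10·0.000002906 + 9·0.0000007050) = 0.242554
Denominator: (0.7574)·(0.999999) = 0.757440
L = 0.242554/0.757440 = 0.3202

Final: 0.3202


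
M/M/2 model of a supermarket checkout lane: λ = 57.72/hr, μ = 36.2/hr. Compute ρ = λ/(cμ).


ρ = λ/(cμ) = 57.72/(2·36.2) = 57.72/72.40 = 0.7972

Final: 0.7972


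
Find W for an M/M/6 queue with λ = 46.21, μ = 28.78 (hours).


a = 1.6056; ρ = 0.2676; P₀ = 0.200686
Lq = P₀·a^c·ρ/(c!(1−ρ)²) = 0.002383
Wq = Lq/λ = 0.002383/46.21 = 0.00005156 hr
W = Wq + 1/μ = 0.00005156 + 0.03475 = 0.03480 hr

Final: 0.03480 hr


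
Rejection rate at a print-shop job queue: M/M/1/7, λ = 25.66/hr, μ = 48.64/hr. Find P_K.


ρ = λ/μ = 25.66/48.64 = 0.5275
P_K = (1−ρ)ρ^K/(1−ρ^(K+1)) = (0.4725·0.011372)/(1 − 0.005999)
= 0.005373/0.994001 = 0.005405

Final: 0.005405


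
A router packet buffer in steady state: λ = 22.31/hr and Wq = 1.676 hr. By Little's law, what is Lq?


Lq = λWq = 22.31·1.676 = 37.3916

Final: 37.3916


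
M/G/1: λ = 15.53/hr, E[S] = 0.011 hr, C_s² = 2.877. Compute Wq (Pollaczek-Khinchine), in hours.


ρ = λ·E[S] = 15.53·0.011 = 0.1708
E[S²] = E[S]²(1+C_s²) = 0.011²·(1+2.877) = 0.0004691
Wq = λ·E[S²]/(2(1−ρ)) = 15.53·0.0004691/(2·0.8292) = 0.004393 hr

Final: 0.004393 hr


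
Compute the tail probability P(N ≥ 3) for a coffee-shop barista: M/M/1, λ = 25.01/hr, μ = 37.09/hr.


ρ = 25.01/37.09 = 0.6743
P(N ≥ n) = ρ^n = 0.6743^3 = 0.306599

Final: 0.306599


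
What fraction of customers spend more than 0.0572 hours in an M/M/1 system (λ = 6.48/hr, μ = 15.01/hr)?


W ~ Exponential(μ−λ) for M/M/1.
μ − λ = 15.01 − 6.48 = 8.5300
P(W > t) = e^{−(μ−λ)t} = e^{−0.4879} = 0.613904

Final: 0.613904


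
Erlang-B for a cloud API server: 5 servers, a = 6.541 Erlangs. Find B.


B(c,a) = (a^c/c!) / Σ_{k=0}^{c} a^k/k!
a^5/5! = 99.779081
Σ terms (k=0..5): 1.00000 + 6.54100 + 21.39234 + 46.64243 + 76.27204 + 99.77908 = 251.626893
B = 99.779081/251.626893 = 0.396536

Final: 0.396536


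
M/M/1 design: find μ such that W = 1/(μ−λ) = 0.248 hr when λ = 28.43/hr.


W = 1/(μ−λ) ⇒ μ − λ = 1/W = 1/0.248 = 4.0323
μ = λ + 1/W = 28.43 + 4.0323 = 32.4623 per hr

Final: 32.4623 /hr


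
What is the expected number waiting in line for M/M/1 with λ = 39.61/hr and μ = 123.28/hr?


ρ = 39.61/123.28 = 0.3213
Lq = ρ²/(1−ρ) = 0.1032/0.6787 = 0.1521

Final: 0.1521


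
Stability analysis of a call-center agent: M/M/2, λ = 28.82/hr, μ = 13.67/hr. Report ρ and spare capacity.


Total capacity cμ = 2·13.67 = 27.34/hr
ρ = λ/(cμ) = 28.82/27.34 = 1.0541
Stable ⇔ ρ < 1: NO
Spare capacity = cμ − λ = 27.34 − 28.82 = -1.48/hr

Final: ρ = 1.0541; unstable; margin = -1.48/hr


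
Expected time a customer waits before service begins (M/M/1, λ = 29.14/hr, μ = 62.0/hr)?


ρ = 29.14/62.0 = 0.4700
Wq = ρ/(μ−λ) = 0.4700/(62.0 − 29.14) = 0.4700/32.86 = 0.01430 hr

Final: 0.01430 hr


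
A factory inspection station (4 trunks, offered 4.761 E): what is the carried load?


B(4,4.761) = 0.378980 (Erlang-B)
Carried load = a(1 − B) = 4.761·(1 − 0.378980) = 4.761·0.621020 = 2.9567 E

Final: 2.9567 Erlangs


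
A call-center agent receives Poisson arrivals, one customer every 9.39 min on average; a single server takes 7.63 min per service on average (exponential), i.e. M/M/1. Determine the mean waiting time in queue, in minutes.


λ = 60/9.39 = 6.3898 /hr
μ = 60/7.63 = 7.8637 /hr
ρ = λ/μ = 6.3898/7.8637 = 0.8126
Wq = ρ/(μ−λ) = 0.8126/(7.8637−6.3898) = 0.55130 hr
In minutes: 0.55130·60 = 33.078 min

Final: 33.078 min


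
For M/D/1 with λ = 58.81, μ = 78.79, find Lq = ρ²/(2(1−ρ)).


ρ = 58.81/78.79 = 0.7464
M/D/1: Lq = ρ²/(2(1−ρ)) = 0.5571/(2·0.2536) = 1.09851

Final: 1.09851


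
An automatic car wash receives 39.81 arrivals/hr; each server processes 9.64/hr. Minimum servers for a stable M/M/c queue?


Stability requires cμ > λ ⇔ c > λ/μ.
λ/μ = 39.81/9.64 = 4.1297
Minimum integer c = ⌊4.1297⌋ + 1 = 5
Check: 5·9.64 = 48.20 > 39.81, while 4·9.64 = 38.56 ≤ 39.81

Final: 5 servers


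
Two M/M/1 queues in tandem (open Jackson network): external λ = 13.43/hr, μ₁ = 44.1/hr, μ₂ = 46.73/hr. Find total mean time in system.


Each node sees arrival rate λ = 13.43/hr (tandem ⇒ throughput preserved).
W₁ = 1/(μ₁−λ) = 1/(44.1−13.43) = 0.03261 hr
W₂ = 1/(μ₂−λ) = 1/(46.73−13.43) = 0.03003 hr
W_total = W₁ + W₂ = 0.03261 + 0.03003 = 0.06264 hr

Final: 0.06264 hr


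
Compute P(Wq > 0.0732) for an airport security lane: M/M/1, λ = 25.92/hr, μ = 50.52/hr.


ρ = 25.92/50.52 = 0.5131
P(Wq > t) = ρ·e^{−(μ−λ)t} = 0.5131·e^{−1.8007}
= 0.5131·0.165180 = 0.084748

Final: 0.084748


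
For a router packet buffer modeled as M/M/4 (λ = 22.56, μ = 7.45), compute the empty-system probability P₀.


a = λ/μ = 22.56/7.45 = 3.0282; ρ = a/c = 0.7570
Σ_{k=0}^{3} a^k/k! (terms k=0..3) = 1.00000 + 3.02819 + 4.58496 + 4.62804 = 13.24119
Tail: a^4/(4!(1−ρ)) = 84.08747/(24·0.2430) = 14.42108
P₀ = 1/(13.24119 + 14.42108) = 1/27.66227 = 0.036150

Final: 0.036150


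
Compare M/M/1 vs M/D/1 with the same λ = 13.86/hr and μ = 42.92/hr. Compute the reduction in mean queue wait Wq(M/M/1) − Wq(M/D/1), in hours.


ρ = 13.86/42.92 = 0.3229
Wq(M/M/1) = ρ/(μ−λ) = 0.3229/29.06 = 0.01111 hr
Wq(M/D/1) = ρ/(2(μ−λ)) = 0.005556 hr
Savings = 0.01111 − 0.005556 = 0.005556 hr

Final: 0.005556 hr


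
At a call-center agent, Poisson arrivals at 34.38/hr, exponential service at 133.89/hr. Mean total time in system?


W = 1/(μ−λ) = 1/(133.89 − 34.38) = 1/99.51 = 0.01005 hr

Final: 0.01005 hr


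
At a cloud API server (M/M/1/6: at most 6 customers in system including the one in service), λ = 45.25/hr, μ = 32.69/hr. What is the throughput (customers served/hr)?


ρ = 1.3842; P_K = (1−ρ)ρ^6/(1−ρ^7) = 0.309338
λ_eff = λ(1 − P_K) = 45.25·(1 − 0.309338) = 45.25·0.690662 = 31.2524 /hr

Final: 31.2524 /hr


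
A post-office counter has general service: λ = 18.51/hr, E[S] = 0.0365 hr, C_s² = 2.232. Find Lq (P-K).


ρ = λ·E[S] = 18.51·0.0365 = 0.6756
Lq = ρ²(1+C_s²)/(2(1−ρ)) = 0.4565·(1+2.232)/(2·0.3244)
= 0.4565·3.2320/0.6488 = 2.27394

Final: 2.27394


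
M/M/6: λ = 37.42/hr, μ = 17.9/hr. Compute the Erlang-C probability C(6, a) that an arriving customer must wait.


a = λ/μ = 2.0905; ρ = a/6 = 0.3484
P₀ = 0.123386 (from M/M/c formula)
C(c,a) = [a^c/(c!(1−ρ))]·P₀ = [83.46502/(720·0.6516)]·0.123386
= 0.17791·0.123386 = 0.021952

Final: 0.021952


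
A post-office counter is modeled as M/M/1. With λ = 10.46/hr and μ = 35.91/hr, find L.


ρ = λ/μ = 10.46/35.91 = 0.2913
L = ρ/(1−ρ) = 0.2913/(1 − 0.2913) = 0.2913/0.7087 = 0.4110

Final: 0.4110


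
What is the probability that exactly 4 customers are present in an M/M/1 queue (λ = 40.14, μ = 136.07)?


ρ = 40.14/136.07 = 0.2950
P_n = (1−ρ)·ρ^n = (1 − 0.2950)·0.2950^4 = 0.7050·0.007573 = 0.005339

Final: 0.005339


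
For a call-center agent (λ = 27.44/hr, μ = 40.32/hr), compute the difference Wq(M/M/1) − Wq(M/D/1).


ρ = 27.44/40.32 = 0.6806
Wq(M/M/1) = ρ/(μ−λ) = 0.6806/12.88 = 0.05284 hr
Wq(M/D/1) = ρ/(2(μ−λ)) = 0.02642 hr
Savings = 0.05284 − 0.02642 = 0.02642 hr

Final: 0.02642 hr
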